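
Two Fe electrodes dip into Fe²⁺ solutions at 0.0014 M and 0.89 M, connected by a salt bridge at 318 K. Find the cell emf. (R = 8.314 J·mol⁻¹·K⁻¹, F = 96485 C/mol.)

0.088 V

Both half-cells are Fe²⁺/Fe, so E°_cell = 0. The concentrated side is the cathode; the cell reaction moves Fe²⁺ from high to low concentration with n = 2.
Q = [Fe²⁺]_dilute/[Fe²⁺]_conc = 0.0014/0.89 = 0.00157.
E = 0 − (RT/nF) ln Q = −((8.314×318)/(2×96485))(-6.455) = 0.0884 V.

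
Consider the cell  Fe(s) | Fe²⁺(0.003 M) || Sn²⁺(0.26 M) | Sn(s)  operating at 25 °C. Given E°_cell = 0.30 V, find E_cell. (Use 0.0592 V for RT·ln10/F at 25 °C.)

Balancing electrons gives n = 2; the reaction quotient is Q = [Fe²⁺]/[Sn²⁺] = 0.0115.
At 25 °C, E = E° − (0.0592/n) log Q = 0.30 − (0.0592/2)(-1.938) = 0.300 + 0.057 = 0.357 V.

0.357 V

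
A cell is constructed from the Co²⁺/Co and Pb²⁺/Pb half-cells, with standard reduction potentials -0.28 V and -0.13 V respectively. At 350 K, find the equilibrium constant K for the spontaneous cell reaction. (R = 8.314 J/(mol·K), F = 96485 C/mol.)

2.1 × 10^4

E°_cell = -0.13 − (-0.28) = 0.15 V, with n = 2 electrons transferred.
At equilibrium E = 0, so the Nernst equation gives ln K = nFE°/RT = (2)(96485)(0.15)/((8.314)(350)) = 9.95.
K = e^9.95 = 2.1 × 10^4.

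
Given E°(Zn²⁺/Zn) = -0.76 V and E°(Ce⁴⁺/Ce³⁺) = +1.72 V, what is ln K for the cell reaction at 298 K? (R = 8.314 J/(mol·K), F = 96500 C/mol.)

E°_cell = +1.72 − (-0.76) = 2.48 V, with n = 2 electrons transferred.
At equilibrium E = 0, so the Nernst equation gives ln K = nFE°/RT = (2)(96500)(2.48)/((8.314)(298)) = 193.19.

ln K = 193.2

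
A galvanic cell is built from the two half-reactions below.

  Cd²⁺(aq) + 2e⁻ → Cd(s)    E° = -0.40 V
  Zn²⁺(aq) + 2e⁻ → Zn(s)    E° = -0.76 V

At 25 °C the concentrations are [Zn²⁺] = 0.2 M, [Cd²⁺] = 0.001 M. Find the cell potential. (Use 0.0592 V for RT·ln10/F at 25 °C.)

0.292 V

The Cd²⁺/Cd couple has the higher reduction potential and acts as the cathode, so E°_cell = -0.40 − (-0.76) = 0.36 V.
Balancing electrons gives n = 2; the reaction quotient is Q = [Zn²⁺]/[Cd²⁺] = 200.
At 25 °C, E = E° − (0.0592/n) log Q = 0.36 − (0.0592/2)(2.301) = 0.360 − 0.068 = 0.292 V.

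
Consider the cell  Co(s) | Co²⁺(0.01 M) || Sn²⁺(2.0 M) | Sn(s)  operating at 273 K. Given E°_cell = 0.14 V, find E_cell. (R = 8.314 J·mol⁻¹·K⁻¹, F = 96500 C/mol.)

Balancing electrons gives n = 2; the reaction quotient is Q = [Co²⁺]/[Sn²⁺] = 0.00500.
E = E° − (RT/nF) ln Q = 0.14 − (8.314×273)/(2×96500) × (-5.298) = 0.140 + 0.062 = 0.202 V.

0.202 V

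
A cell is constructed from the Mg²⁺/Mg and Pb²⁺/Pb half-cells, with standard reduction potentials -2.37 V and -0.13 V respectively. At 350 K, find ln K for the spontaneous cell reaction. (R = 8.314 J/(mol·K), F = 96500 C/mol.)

ln K = 148.6

E°_cell = -0.13 − (-2.37) = 2.24 V, with n = 2 electrons transferred.
At equilibrium E = 0, so the Nernst equation gives ln K = nFE°/RT = (2)(96500)(2.24)/((8.314)(350)) = 148.57.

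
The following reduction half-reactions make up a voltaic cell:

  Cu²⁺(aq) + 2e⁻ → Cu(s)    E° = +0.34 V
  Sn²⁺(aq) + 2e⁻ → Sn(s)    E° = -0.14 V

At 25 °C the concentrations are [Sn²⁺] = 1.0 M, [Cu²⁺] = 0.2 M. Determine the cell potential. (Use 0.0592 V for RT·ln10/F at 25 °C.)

The Cu²⁺/Cu couple has the higher reduction potential and acts as the cathode, so E°_cell = +0.34 − (-0.14) = 0.48 V.
Balancing electrons gives n = 2; the reaction quotient is Q = [Sn²⁺]/[Cu²⁺] = 5.00.
At 25 °C, E = E° − (0.0592/n) log Q = 0.48 − (0.0592/2)(0.699) = 0.480 − 0.021 = 0.459 V.

0.459 V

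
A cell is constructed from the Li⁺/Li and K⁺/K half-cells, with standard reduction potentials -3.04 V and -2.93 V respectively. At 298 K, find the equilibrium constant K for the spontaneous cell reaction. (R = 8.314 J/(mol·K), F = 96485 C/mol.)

73

E°_cell = -2.93 − (-3.04) = 0.11 V, with n = 1 electron transferred.
At equilibrium E = 0, so the Nernst equation gives ln K = nFE°/RT = (1)(96485)(0.11)/((8.314)(298)) = 4.28.
K = e^4.28 = 73.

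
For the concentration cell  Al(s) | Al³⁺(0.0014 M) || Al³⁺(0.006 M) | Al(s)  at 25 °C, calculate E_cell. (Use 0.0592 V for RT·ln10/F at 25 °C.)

0.012 V

Both half-cells are Al³⁺/Al, so E°_cell = 0. The concentrated side is the cathode; the cell reaction moves Al³⁺ from high to low concentration with n = 3.
Q = [Al³⁺]_dilute/[Al³⁺]_conc = 0.0014/0.006 = 0.233.
E = 0 − (0.0592/3) log Q = −(0.0592/3)(-0.632) = 0.0125 V.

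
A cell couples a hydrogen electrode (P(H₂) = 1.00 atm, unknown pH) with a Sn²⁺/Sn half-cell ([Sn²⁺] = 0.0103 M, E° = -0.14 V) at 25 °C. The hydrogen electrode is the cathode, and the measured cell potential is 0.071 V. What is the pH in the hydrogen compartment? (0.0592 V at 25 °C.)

E°_cell = 0.14 V and n = 2.
log Q = n(E° − E)/0.0592 = 2×(0.14 − 0.071)/0.0592 = 2.331.
With Q = [Sn²⁺]·P(H₂) / [H⁺]^2, solving for [H⁺] gives log[H⁺] = -2.159, so pH = 2.16.

pH = 2.16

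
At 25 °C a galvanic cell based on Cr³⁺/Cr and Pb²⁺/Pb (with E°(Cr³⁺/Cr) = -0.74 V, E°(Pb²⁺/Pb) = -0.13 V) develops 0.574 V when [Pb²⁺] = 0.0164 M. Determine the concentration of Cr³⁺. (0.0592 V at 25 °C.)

From the Nernst equation, log Q = n(E° − E)/0.0592 = 6(0.61 − 0.574)/0.0592 = 3.649, so Q = 4450.
With Q = [Cr³⁺]^2/[Pb²⁺]^3 and the known concentrations, [Cr³⁺]^2 in the numerator gives [Cr³⁺] = 0.14 M.

0.14 M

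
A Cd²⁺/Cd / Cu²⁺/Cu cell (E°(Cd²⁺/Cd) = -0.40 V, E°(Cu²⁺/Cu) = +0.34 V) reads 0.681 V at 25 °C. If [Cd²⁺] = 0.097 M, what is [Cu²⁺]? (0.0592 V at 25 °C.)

9.9 × 10^-4 M

From the Nernst equation, log Q = n(E° − E)/0.0592 = 2(0.74 − 0.681)/0.0592 = 1.993, so Q = 98.5.
With Q = [Cd²⁺]/[Cu²⁺] and the known concentrations, [Cu²⁺] in the denominator gives [Cu²⁺] = 9.9 × 10^-4 M.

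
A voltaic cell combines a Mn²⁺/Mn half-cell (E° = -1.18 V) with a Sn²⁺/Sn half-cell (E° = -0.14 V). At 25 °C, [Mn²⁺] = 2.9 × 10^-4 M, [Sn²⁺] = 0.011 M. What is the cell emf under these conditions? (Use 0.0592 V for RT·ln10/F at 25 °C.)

1.09 V

The Sn²⁺/Sn couple has the higher reduction potential and acts as the cathode, so E°_cell = -0.14 − (-1.18) = 1.04 V.
Balancing electrons gives n = 2; the reaction quotient is Q = [Mn²⁺]/[Sn²⁺] = 0.0264.
At 25 °C, E = E° − (0.0592/n) log Q = 1.04 − (0.0592/2)(-1.579) = 1.040 + 0.047 = 1.087 V.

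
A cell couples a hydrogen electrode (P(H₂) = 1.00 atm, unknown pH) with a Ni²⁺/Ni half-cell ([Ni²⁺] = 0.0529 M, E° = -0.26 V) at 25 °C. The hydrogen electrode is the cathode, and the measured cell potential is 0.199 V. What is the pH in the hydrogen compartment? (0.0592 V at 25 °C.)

E°_cell = 0.26 V and n = 2.
log Q = n(E° − E)/0.0592 = 2×(0.26 − 0.199)/0.0592 = 2.061.
With Q = [Ni²⁺]·P(H₂) / [H⁺]^2, solving for [H⁺] gives log[H⁺] = -1.669, so pH = 1.67.

pH = 1.67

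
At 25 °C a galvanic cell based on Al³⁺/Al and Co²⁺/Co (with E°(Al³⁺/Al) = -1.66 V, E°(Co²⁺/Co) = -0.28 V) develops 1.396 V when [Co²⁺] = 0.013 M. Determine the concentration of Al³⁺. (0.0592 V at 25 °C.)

2.3 × 10^-4 M

From the Nernst equation, log Q = n(E° − E)/0.0592 = 6(1.38 − 1.396)/0.0592 = -1.622, so Q = 0.0239.
With Q = [Al³⁺]^2/[Co²⁺]^3 and the known concentrations, [Al³⁺]^2 in the numerator gives [Al³⁺] = 2.3 × 10^-4 M.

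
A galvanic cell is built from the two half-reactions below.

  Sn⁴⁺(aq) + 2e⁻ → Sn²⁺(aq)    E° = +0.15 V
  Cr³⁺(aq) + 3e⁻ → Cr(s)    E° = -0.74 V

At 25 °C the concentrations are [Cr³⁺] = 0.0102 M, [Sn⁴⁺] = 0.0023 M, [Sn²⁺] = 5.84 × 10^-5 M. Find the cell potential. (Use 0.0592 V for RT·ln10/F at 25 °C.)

0.977 V

The Sn⁴⁺/Sn²⁺ couple has the higher reduction potential and acts as the cathode, so E°_cell = +0.15 − (-0.74) = 0.89 V.
Balancing electrons gives n = 6; the reaction quotient is Q = [Cr³⁺]^2·[Sn²⁺]^3/[Sn⁴⁺]^3 = 1.7 × 10^-9.
At 25 °C, E = E° − (0.0592/n) log Q = 0.89 − (0.0592/6)(-8.769) = 0.890 + 0.087 = 0.977 V.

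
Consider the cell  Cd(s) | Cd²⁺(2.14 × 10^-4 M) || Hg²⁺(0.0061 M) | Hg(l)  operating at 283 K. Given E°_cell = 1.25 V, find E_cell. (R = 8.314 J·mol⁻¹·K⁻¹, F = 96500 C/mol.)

Balancing electrons gives n = 2; the reaction quotient is Q = [Cd²⁺]/[Hg²⁺] = 0.0351.
E = E° − (RT/nF) ln Q = 1.25 − (8.314×283)/(2×96500) × (-3.350) = 1.250 + 0.041 = 1.291 V.

1.29 V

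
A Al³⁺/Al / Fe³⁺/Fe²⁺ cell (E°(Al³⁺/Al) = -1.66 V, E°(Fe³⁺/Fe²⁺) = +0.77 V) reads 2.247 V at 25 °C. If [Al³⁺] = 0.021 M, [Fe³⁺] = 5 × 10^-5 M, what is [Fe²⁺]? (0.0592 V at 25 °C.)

From the Nernst equation, log Q = n(E° − E)/0.0592 = 3(2.43 − 2.247)/0.0592 = 9.274, so Q = 1.88 × 10^9.
With Q = [Al³⁺]·[Fe²⁺]^3/[Fe³⁺]^3 and the known concentrations, [Fe²⁺]^3 in the numerator gives [Fe²⁺] = 0.22 M.

0.22 M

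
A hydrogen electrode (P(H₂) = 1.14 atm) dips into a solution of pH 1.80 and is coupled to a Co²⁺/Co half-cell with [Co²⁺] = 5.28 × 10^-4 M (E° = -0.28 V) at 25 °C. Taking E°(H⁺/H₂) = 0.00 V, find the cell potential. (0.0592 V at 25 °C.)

The hydrogen couple is the cathode, so E°_cell = 0.28 V; n = 2.
[H⁺] = 10^(−1.80) = 0.016 M, and Q = [Co²⁺]·P(H₂) / [H⁺]^2 = 2.40.
E = E° − (0.0592/2) log Q = 0.28 − (0.0592/2)(0.380) = 0.269 V.

0.27 V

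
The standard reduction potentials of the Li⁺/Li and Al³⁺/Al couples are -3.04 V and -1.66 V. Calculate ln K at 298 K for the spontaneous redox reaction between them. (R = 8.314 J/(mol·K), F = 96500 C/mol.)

E°_cell = -1.66 − (-3.04) = 1.38 V, with n = 3 electrons transferred.
At equilibrium E = 0, so the Nernst equation gives ln K = nFE°/RT = (3)(96500)(1.38)/((8.314)(298)) = 161.25.

ln K = 161.3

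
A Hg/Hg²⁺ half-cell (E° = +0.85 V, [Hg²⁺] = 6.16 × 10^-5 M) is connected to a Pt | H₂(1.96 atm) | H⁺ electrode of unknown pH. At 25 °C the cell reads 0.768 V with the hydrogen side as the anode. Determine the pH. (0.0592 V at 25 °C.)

pH = 0.57

E°_cell = 0.85 V and n = 2.
log Q = n(E° − E)/0.0592 = 2×(0.85 − 0.768)/0.0592 = 2.770.
With Q = [H⁺]^2 / ([Hg²⁺]·P(H₂)), solving for [H⁺] gives log[H⁺] = -0.574, so pH = 0.57.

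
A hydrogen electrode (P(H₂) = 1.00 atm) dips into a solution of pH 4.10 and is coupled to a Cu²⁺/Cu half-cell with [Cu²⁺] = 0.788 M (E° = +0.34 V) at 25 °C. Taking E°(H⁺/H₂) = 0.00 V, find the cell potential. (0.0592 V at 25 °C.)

The Cu²⁺/Cu couple is the cathode, so E°_cell = 0.34 V; n = 2.
[H⁺] = 10^(−4.10) = 7.9 × 10^-5 M, and Q = [H⁺]^2 / ([Cu²⁺]·P(H₂)) = 8.01 × 10^-9.
E = E° − (0.0592/2) log Q = 0.34 − (0.0592/2)(-8.097) = 0.580 V.

0.58 V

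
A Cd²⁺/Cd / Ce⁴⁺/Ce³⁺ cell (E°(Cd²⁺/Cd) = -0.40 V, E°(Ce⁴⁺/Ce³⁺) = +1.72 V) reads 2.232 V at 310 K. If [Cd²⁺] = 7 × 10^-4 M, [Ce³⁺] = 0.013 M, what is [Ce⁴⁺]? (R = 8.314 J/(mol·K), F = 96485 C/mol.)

From the Nernst equation, ln Q = nF(E° − E)/RT = 2×96485×(2.12 − 2.232)/(8.314×310) = -8.386, so Q = 2.28 × 10^-4.
With Q = [Cd²⁺]·[Ce³⁺]^2/[Ce⁴⁺]^2 and the known concentrations, [Ce⁴⁺]^2 in the denominator gives [Ce⁴⁺] = 0.023 M.

0.023 M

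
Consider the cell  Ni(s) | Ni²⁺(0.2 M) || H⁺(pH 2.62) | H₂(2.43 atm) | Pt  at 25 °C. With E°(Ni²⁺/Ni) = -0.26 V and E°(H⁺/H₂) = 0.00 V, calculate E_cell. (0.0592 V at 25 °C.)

0.11 V

The hydrogen couple is the cathode, so E°_cell = 0.26 V; n = 2.
[H⁺] = 10^(−2.62) = 0.0024 M, and Q = [Ni²⁺]·P(H₂) / [H⁺]^2 = 8.45 × 10^4.
E = E° − (0.0592/2) log Q = 0.26 − (0.0592/2)(4.927) = 0.114 V.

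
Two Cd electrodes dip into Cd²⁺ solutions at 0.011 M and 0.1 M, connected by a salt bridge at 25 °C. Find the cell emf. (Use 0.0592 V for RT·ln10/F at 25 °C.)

0.028 V

Both half-cells are Cd²⁺/Cd, so E°_cell = 0. The concentrated side is the cathode; the cell reaction moves Cd²⁺ from high to low concentration with n = 2.
Q = [Cd²⁺]_dilute/[Cd²⁺]_conc = 0.011/0.1 = 0.110.
E = 0 − (0.0592/2) log Q = −(0.0592/2)(-0.959) = 0.0284 V.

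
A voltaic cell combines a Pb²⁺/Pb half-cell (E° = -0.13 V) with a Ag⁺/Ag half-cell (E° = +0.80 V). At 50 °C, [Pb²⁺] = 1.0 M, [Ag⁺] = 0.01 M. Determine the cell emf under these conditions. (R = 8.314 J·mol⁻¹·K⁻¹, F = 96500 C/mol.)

The Ag⁺/Ag couple has the higher reduction potential and acts as the cathode, so E°_cell = +0.80 − (-0.13) = 0.93 V.
Balancing electrons gives n = 2; the reaction quotient is Q = [Pb²⁺]/[Ag⁺]^2 = 1 × 10^4.
E = E° − (RT/nF) ln Q = 0.93 − (8.314×323)/(2×96500) × (9.210) = 0.930 − 0.128 = 0.802 V.

0.802 V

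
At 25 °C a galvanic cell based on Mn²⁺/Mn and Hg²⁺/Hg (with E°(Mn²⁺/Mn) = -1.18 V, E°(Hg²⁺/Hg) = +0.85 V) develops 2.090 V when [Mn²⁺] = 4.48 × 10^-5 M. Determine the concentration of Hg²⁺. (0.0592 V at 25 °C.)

0.0048 M

From the Nernst equation, log Q = n(E° − E)/0.0592 = 2(2.03 − 2.090)/0.0592 = -2.027, so Q = 0.00940.
With Q = [Mn²⁺]/[Hg²⁺] and the known concentrations, [Hg²⁺] in the denominator gives [Hg²⁺] = 0.0048 M.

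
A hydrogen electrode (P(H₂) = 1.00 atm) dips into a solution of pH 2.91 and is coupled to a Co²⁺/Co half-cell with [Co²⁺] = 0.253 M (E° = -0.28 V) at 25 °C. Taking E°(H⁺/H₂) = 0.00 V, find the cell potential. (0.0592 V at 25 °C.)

The hydrogen couple is the cathode, so E°_cell = 0.28 V; n = 2.
[H⁺] = 10^(−2.91) = 0.0012 M, and Q = [Co²⁺]·P(H₂) / [H⁺]^2 = 1.67 × 10^5.
E = E° − (0.0592/2) log Q = 0.28 − (0.0592/2)(5.223) = 0.125 V.

0.13 V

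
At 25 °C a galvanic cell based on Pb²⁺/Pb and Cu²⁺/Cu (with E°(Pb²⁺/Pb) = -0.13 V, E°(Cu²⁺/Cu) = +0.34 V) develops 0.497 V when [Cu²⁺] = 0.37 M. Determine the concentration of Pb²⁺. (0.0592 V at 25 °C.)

From the Nernst equation, log Q = n(E° − E)/0.0592 = 2(0.47 − 0.497)/0.0592 = -0.912, so Q = 0.122.
With Q = [Pb²⁺]/[Cu²⁺] and the known concentrations, [Pb²⁺] in the numerator gives [Pb²⁺] = 0.045 M.

0.045 M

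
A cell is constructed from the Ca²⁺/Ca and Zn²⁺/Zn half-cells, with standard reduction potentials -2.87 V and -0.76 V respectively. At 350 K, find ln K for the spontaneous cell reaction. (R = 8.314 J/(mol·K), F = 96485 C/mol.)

ln K = 139.9

E°_cell = -0.76 − (-2.87) = 2.11 V, with n = 2 electrons transferred.
At equilibrium E = 0, so the Nernst equation gives ln K = nFE°/RT = (2)(96485)(2.11)/((8.314)(350)) = 139.92.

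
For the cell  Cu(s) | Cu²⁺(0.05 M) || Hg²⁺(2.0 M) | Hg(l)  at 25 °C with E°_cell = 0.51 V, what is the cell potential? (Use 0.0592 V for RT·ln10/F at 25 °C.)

Balancing electrons gives n = 2; the reaction quotient is Q = [Cu²⁺]/[Hg²⁺] = 0.0250.
At 25 °C, E = E° − (0.0592/n) log Q = 0.51 − (0.0592/2)(-1.602) = 0.510 + 0.047 = 0.557 V.

0.557 V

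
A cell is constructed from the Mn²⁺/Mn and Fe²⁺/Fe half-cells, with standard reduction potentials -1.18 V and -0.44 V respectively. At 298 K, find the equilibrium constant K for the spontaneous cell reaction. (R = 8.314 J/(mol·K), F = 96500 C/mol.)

1.1 × 10^25

E°_cell = -0.44 − (-1.18) = 0.74 V, with n = 2 electrons transferred.
At equilibrium E = 0, so the Nernst equation gives ln K = nFE°/RT = (2)(96500)(0.74)/((8.314)(298)) = 57.65.
K = e^57.65 = 1.1 × 10^25.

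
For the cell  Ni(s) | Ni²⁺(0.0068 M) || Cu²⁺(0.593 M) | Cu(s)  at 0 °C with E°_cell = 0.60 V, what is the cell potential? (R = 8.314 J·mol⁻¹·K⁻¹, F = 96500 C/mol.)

0.653 V

Balancing electrons gives n = 2; the reaction quotient is Q = [Ni²⁺]/[Cu²⁺] = 0.0115.
E = E° − (RT/nF) ln Q = 0.60 − (8.314×273)/(2×96500) × (-4.468) = 0.600 + 0.053 = 0.653 V.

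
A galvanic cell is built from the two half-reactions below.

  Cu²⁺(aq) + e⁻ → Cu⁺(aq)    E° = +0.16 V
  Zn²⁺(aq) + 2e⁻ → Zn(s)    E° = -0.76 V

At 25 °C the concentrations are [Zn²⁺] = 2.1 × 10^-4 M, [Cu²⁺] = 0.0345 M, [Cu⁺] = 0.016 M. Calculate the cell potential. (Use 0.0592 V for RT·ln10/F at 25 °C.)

1.05 V

The Cu²⁺/Cu⁺ couple has the higher reduction potential and acts as the cathode, so E°_cell = +0.16 − (-0.76) = 0.92 V.
Balancing electrons gives n = 2; the reaction quotient is Q = [Zn²⁺]·[Cu⁺]^2/[Cu²⁺]^2 = 4.52 × 10^-5.
At 25 °C, E = E° − (0.0592/n) log Q = 0.92 − (0.0592/2)(-4.345) = 0.920 + 0.129 = 1.049 V.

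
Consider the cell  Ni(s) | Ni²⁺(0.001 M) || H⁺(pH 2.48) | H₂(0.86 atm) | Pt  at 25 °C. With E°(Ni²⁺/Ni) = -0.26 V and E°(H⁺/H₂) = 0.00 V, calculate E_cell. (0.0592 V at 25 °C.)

The hydrogen couple is the cathode, so E°_cell = 0.26 V; n = 2.
[H⁺] = 10^(−2.48) = 0.0033 M, and Q = [Ni²⁺]·P(H₂) / [H⁺]^2 = 78.4.
E = E° − (0.0592/2) log Q = 0.26 − (0.0592/2)(1.894) = 0.204 V.

0.20 V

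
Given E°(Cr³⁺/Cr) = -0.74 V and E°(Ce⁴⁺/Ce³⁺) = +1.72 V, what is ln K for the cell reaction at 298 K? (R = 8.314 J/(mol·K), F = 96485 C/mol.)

E°_cell = +1.72 − (-0.74) = 2.46 V, with n = 3 electrons transferred.
At equilibrium E = 0, so the Nernst equation gives ln K = nFE°/RT = (3)(96485)(2.46)/((8.314)(298)) = 287.40.

ln K = 287.4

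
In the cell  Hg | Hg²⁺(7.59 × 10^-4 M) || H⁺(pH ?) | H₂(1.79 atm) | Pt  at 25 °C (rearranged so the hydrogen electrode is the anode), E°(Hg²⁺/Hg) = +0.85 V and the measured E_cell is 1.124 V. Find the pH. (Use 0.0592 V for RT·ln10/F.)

E°_cell = 0.85 V and n = 2.
log Q = n(E° − E)/0.0592 = 2×(0.85 − 1.124)/0.0592 = -9.257.
With Q = [H⁺]^2 / ([Hg²⁺]·P(H₂)), solving for [H⁺] gives log[H⁺] = -6.062, so pH = 6.06.

pH = 6.06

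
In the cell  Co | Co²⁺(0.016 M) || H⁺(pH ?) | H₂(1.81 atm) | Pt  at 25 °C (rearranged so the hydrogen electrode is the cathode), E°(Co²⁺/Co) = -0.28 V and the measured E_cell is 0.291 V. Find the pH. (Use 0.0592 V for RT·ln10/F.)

pH = 0.58

E°_cell = 0.28 V and n = 2.
log Q = n(E° − E)/0.0592 = 2×(0.28 − 0.291)/0.0592 = -0.372.
With Q = [Co²⁺]·P(H₂) / [H⁺]^2, solving for [H⁺] gives log[H⁺] = -0.583, so pH = 0.58.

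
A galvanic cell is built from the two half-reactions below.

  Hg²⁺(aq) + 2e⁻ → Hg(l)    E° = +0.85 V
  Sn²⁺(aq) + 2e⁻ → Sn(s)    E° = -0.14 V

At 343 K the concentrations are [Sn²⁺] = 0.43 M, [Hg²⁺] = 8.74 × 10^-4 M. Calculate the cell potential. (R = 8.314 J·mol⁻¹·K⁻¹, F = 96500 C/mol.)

The Hg²⁺/Hg couple has the higher reduction potential and acts as the cathode, so E°_cell = +0.85 − (-0.14) = 0.99 V.
Balancing electrons gives n = 2; the reaction quotient is Q = [Sn²⁺]/[Hg²⁺] = 492.
E = E° − (RT/nF) ln Q = 0.99 − (8.314×343)/(2×96500) × (6.198) = 0.990 − 0.092 = 0.898 V.

0.898 V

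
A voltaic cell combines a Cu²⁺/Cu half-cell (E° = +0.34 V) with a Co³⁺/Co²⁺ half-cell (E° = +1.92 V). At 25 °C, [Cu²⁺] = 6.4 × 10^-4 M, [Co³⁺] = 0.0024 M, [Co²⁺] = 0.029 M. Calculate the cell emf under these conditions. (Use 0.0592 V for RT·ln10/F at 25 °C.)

1.61 V

The Co³⁺/Co²⁺ couple has the higher reduction potential and acts as the cathode, so E°_cell = +1.92 − (+0.34) = 1.58 V.
Balancing electrons gives n = 2; the reaction quotient is Q = [Cu²⁺]·[Co²⁺]^2/[Co³⁺]^2 = 0.0934.
At 25 °C, E = E° − (0.0592/n) log Q = 1.58 − (0.0592/2)(-1.029) = 1.580 + 0.030 = 1.610 V.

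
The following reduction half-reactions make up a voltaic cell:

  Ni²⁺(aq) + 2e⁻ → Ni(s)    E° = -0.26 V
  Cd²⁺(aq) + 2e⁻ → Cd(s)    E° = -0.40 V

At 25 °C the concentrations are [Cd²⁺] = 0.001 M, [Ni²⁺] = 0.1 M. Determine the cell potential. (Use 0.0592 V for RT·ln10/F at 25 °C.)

The Ni²⁺/Ni couple has the higher reduction potential and acts as the cathode, so E°_cell = -0.26 − (-0.40) = 0.14 V.
Balancing electrons gives n = 2; the reaction quotient is Q = [Cd²⁺]/[Ni²⁺] = 0.0100.
At 25 °C, E = E° − (0.0592/n) log Q = 0.14 − (0.0592/2)(-2.000) = 0.140 + 0.059 = 0.199 V.

0.199 V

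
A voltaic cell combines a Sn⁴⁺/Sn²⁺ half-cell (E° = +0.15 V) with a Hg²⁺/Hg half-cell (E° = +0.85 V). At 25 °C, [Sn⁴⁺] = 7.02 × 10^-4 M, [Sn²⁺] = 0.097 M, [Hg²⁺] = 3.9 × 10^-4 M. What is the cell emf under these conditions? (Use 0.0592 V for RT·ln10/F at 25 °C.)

The Hg²⁺/Hg couple has the higher reduction potential and acts as the cathode, so E°_cell = +0.85 − (+0.15) = 0.70 V.
Balancing electrons gives n = 2; the reaction quotient is Q = [Sn⁴⁺]/([Sn²⁺]·[Hg²⁺]) = 18.6.
At 25 °C, E = E° − (0.0592/n) log Q = 0.70 − (0.0592/2)(1.269) = 0.700 − 0.038 = 0.662 V.

0.662 V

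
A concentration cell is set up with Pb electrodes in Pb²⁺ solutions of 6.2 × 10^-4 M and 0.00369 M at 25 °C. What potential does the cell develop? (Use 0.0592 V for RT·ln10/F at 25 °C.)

Both half-cells are Pb²⁺/Pb, so E°_cell = 0. The concentrated side is the cathode; the cell reaction moves Pb²⁺ from high to low concentration with n = 2.
Q = [Pb²⁺]_dilute/[Pb²⁺]_conc = 6.2 × 10^-4/0.00369 = 0.168.
E = 0 − (0.0592/2) log Q = −(0.0592/2)(-0.775) = 0.0229 V.

0.023 V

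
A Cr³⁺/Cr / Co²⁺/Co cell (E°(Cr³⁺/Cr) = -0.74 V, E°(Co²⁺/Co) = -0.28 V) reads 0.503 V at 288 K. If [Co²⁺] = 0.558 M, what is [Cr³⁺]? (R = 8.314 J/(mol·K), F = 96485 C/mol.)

From the Nernst equation, ln Q = nF(E° − E)/RT = 6×96485×(0.46 − 0.503)/(8.314×288) = -10.396, so Q = 3.05 × 10^-5.
With Q = [Cr³⁺]^2/[Co²⁺]^3 and the known concentrations, [Cr³⁺]^2 in the numerator gives [Cr³⁺] = 0.0023 M.

0.0023 M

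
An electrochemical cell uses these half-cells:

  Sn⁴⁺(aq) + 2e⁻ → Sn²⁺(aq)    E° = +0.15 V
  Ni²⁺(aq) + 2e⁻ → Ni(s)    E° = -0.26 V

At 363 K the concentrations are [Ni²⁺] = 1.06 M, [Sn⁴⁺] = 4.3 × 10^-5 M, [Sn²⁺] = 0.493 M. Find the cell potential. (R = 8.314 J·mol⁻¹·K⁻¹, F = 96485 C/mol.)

0.263 V

The Sn⁴⁺/Sn²⁺ couple has the higher reduction potential and acts as the cathode, so E°_cell = +0.15 − (-0.26) = 0.41 V.
Balancing electrons gives n = 2; the reaction quotient is Q = [Ni²⁺]·[Sn²⁺]/[Sn⁴⁺] = 1.22 × 10^4.
E = E° − (RT/nF) ln Q = 0.41 − (8.314×363)/(2×96485) × (9.405) = 0.410 − 0.147 = 0.263 V.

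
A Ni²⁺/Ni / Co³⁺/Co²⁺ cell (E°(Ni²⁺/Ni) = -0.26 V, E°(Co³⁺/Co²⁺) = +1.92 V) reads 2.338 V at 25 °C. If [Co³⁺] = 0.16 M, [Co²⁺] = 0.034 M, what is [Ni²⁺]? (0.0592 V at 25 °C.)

1 × 10^-4 M

From the Nernst equation, log Q = n(E° − E)/0.0592 = 2(2.18 − 2.338)/0.0592 = -5.338, so Q = 4.59 × 10^-6.
With Q = [Ni²⁺]·[Co²⁺]^2/[Co³⁺]^2 and the known concentrations, [Ni²⁺] in the numerator gives [Ni²⁺] = 1 × 10^-4 M.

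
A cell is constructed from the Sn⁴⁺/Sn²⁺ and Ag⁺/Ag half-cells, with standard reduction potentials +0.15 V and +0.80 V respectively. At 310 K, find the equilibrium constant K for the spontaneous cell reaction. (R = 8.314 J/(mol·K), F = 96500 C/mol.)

1.4 × 10^21

E°_cell = +0.80 − (+0.15) = 0.65 V, with n = 2 electrons transferred.
At equilibrium E = 0, so the Nernst equation gives ln K = nFE°/RT = (2)(96500)(0.65)/((8.314)(310)) = 48.67.
K = e^48.67 = 1.4 × 10^21.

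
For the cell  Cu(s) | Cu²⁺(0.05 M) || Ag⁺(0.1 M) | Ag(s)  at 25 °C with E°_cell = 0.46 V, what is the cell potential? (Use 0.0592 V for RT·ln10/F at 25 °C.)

0.439 V

Balancing electrons gives n = 2; the reaction quotient is Q = [Cu²⁺]/[Ag⁺]^2 = 5.00.
At 25 °C, E = E° − (0.0592/n) log Q = 0.46 − (0.0592/2)(0.699) = 0.460 − 0.021 = 0.439 V.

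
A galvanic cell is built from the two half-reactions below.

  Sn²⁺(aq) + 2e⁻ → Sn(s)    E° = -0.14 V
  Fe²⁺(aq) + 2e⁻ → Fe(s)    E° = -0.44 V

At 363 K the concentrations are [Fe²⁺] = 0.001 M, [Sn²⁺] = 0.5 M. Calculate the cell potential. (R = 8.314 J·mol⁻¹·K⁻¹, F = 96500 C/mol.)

The Sn²⁺/Sn couple has the higher reduction potential and acts as the cathode, so E°_cell = -0.14 − (-0.44) = 0.30 V.
Balancing electrons gives n = 2; the reaction quotient is Q = [Fe²⁺]/[Sn²⁺] = 0.00200.
E = E° − (RT/nF) ln Q = 0.30 − (8.314×363)/(2×96500) × (-6.215) = 0.300 + 0.097 = 0.397 V.

0.397 V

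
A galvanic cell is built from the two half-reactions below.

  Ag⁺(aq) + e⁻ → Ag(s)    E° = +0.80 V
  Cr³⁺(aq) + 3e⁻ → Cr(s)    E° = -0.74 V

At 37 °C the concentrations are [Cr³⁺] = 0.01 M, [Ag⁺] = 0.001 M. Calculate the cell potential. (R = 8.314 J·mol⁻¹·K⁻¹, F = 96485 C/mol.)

1.40 V

The Ag⁺/Ag couple has the higher reduction potential and acts as the cathode, so E°_cell = +0.80 − (-0.74) = 1.54 V.
Balancing electrons gives n = 3; the reaction quotient is Q = [Cr³⁺]/[Ag⁺]^3 = 1 × 10^7.
E = E° − (RT/nF) ln Q = 1.54 − (8.314×310)/(3×96485) × (16.118) = 1.540 − 0.144 = 1.396 V.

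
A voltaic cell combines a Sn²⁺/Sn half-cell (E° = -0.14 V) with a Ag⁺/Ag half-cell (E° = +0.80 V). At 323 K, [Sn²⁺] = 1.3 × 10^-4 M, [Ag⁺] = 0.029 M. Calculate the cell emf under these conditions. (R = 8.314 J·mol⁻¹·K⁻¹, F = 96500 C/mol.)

The Ag⁺/Ag couple has the higher reduction potential and acts as the cathode, so E°_cell = +0.80 − (-0.14) = 0.94 V.
Balancing electrons gives n = 2; the reaction quotient is Q = [Sn²⁺]/[Ag⁺]^2 = 0.155.
E = E° − (RT/nF) ln Q = 0.94 − (8.314×323)/(2×96500) × (-1.867) = 0.940 + 0.026 = 0.966 V.

0.966 V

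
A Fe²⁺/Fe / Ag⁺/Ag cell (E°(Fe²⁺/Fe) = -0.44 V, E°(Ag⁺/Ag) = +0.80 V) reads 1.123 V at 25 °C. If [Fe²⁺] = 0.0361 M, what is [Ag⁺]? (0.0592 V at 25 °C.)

0.002 M

From the Nernst equation, log Q = n(E° − E)/0.0592 = 2(1.24 − 1.123)/0.0592 = 3.953, so Q = 8970.
With Q = [Fe²⁺]/[Ag⁺]^2 and the known concentrations, [Ag⁺]^2 in the denominator gives [Ag⁺] = 0.002 M.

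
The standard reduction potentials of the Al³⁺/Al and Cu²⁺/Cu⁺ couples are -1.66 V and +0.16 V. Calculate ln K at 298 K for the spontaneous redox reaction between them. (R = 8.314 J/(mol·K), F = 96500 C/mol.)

ln K = 212.7

E°_cell = +0.16 − (-1.66) = 1.82 V, with n = 3 electrons transferred.
At equilibrium E = 0, so the Nernst equation gives ln K = nFE°/RT = (3)(96500)(1.82)/((8.314)(298)) = 212.66.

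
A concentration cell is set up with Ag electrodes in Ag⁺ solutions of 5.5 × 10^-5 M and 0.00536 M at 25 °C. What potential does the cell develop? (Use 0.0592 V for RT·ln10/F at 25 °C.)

Both half-cells are Ag⁺/Ag, so E°_cell = 0. The concentrated side is the cathode; the cell reaction moves Ag⁺ from high to low concentration with n = 1.
Q = [Ag⁺]_dilute/[Ag⁺]_conc = 5.5 × 10^-5/0.00536 = 0.0103.
E = 0 − (0.0592/1) log Q = −(0.0592/1)(-1.989) = 0.1177 V.

0.12 V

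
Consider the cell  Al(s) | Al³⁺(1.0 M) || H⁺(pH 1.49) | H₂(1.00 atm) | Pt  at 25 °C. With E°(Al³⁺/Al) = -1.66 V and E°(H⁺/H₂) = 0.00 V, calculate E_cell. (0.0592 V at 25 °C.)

1.57 V

The hydrogen couple is the cathode, so E°_cell = 1.66 V; n = 6.
[H⁺] = 10^(−1.49) = 0.032 M, and Q = [Al³⁺]^2·P(H₂)^3 / [H⁺]^6 = 8.71 × 10^8.
E = E° − (0.0592/6) log Q = 1.66 − (0.0592/6)(8.940) = 1.572 V.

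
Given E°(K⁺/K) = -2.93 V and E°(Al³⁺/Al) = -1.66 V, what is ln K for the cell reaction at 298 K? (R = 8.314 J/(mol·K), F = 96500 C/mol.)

ln K = 148.4

E°_cell = -1.66 − (-2.93) = 1.27 V, with n = 3 electrons transferred.
At equilibrium E = 0, so the Nernst equation gives ln K = nFE°/RT = (3)(96500)(1.27)/((8.314)(298)) = 148.40.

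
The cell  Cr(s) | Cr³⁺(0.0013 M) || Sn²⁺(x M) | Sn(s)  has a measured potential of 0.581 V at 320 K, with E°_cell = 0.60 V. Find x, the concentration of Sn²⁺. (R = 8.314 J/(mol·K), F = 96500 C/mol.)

0.003 M

From the Nernst equation, ln Q = nF(E° − E)/RT = 6×96500×(0.60 − 0.581)/(8.314×320) = 4.135, so Q = 62.5.
With Q = [Cr³⁺]^2/[Sn²⁺]^3 and the known concentrations, [Sn²⁺]^3 in the denominator gives [Sn²⁺] = 0.003 M.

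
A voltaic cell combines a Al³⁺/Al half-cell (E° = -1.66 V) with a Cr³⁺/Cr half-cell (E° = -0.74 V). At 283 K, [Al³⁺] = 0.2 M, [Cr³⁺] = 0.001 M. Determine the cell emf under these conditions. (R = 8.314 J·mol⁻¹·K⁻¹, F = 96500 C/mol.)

The Cr³⁺/Cr couple has the higher reduction potential and acts as the cathode, so E°_cell = -0.74 − (-1.66) = 0.92 V.
Balancing electrons gives n = 3; the reaction quotient is Q = [Al³⁺]/[Cr³⁺] = 200.
E = E° − (RT/nF) ln Q = 0.92 − (8.314×283)/(3×96500) × (5.298) = 0.920 − 0.043 = 0.877 V.

0.877 V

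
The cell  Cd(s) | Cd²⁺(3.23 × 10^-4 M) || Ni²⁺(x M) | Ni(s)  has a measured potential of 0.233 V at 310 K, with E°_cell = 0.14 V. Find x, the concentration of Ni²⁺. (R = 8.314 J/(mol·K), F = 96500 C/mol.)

From the Nernst equation, ln Q = nF(E° − E)/RT = 2×96500×(0.14 − 0.233)/(8.314×310) = -6.964, so Q = 9.45 × 10^-4.
With Q = [Cd²⁺]/[Ni²⁺] and the known concentrations, [Ni²⁺] in the denominator gives [Ni²⁺] = 0.34 M.

0.34 M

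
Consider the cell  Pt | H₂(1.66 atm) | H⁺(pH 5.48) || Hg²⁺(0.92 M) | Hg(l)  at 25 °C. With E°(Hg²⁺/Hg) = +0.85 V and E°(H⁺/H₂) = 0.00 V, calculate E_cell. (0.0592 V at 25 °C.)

The Hg²⁺/Hg couple is the cathode, so E°_cell = 0.85 V; n = 2.
[H⁺] = 10^(−5.48) = 3.3 × 10^-6 M, and Q = [H⁺]^2 / ([Hg²⁺]·P(H₂)) = 7.18 × 10^-12.
E = E° − (0.0592/2) log Q = 0.85 − (0.0592/2)(-11.144) = 1.180 V.

1.18 V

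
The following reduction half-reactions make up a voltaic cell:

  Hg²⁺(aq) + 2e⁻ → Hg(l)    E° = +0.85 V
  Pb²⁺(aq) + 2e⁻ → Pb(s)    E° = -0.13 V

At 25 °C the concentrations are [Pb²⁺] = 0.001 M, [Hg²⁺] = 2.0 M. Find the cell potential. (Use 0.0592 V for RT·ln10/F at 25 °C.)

The Hg²⁺/Hg couple has the higher reduction potential and acts as the cathode, so E°_cell = +0.85 − (-0.13) = 0.98 V.
Balancing electrons gives n = 2; the reaction quotient is Q = [Pb²⁺]/[Hg²⁺] = 5 × 10^-4.
At 25 °C, E = E° − (0.0592/n) log Q = 0.98 − (0.0592/2)(-3.301) = 0.980 + 0.098 = 1.078 V.

1.08 V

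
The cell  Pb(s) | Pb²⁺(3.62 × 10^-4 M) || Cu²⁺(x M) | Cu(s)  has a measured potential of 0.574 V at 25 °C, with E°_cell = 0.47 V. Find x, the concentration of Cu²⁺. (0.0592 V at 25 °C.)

From the Nernst equation, log Q = n(E° − E)/0.0592 = 2(0.47 − 0.574)/0.0592 = -3.514, so Q = 3.07 × 10^-4.
With Q = [Pb²⁺]/[Cu²⁺] and the known concentrations, [Cu²⁺] in the denominator gives [Cu²⁺] = 1.2 M.

1.2 M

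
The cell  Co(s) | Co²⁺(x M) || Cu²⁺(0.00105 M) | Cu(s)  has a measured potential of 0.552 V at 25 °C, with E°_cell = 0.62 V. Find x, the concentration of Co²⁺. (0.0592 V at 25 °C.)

From the Nernst equation, log Q = n(E° − E)/0.0592 = 2(0.62 − 0.552)/0.0592 = 2.297, so Q = 198.
With Q = [Co²⁺]/[Cu²⁺] and the known concentrations, [Co²⁺] in the numerator gives [Co²⁺] = 0.21 M.

0.21 M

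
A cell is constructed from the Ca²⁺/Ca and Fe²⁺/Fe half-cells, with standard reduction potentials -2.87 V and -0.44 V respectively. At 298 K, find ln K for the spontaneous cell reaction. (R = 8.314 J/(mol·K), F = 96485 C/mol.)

E°_cell = -0.44 − (-2.87) = 2.43 V, with n = 2 electrons transferred.
At equilibrium E = 0, so the Nernst equation gives ln K = nFE°/RT = (2)(96485)(2.43)/((8.314)(298)) = 189.26.

ln K = 189.3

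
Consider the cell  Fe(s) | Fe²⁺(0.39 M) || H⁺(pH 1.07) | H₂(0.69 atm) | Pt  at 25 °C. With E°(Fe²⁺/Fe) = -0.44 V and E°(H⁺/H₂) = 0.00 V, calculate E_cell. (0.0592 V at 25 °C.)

0.39 V

The hydrogen couple is the cathode, so E°_cell = 0.44 V; n = 2.
[H⁺] = 10^(−1.07) = 0.085 M, and Q = [Fe²⁺]·P(H₂) / [H⁺]^2 = 37.1.
E = E° − (0.0592/2) log Q = 0.44 − (0.0592/2)(1.570) = 0.394 V.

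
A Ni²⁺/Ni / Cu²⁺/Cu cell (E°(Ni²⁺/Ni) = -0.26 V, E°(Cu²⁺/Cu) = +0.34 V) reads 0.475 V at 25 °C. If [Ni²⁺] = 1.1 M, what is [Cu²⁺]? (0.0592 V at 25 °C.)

6.6 × 10^-5 M

From the Nernst equation, log Q = n(E° − E)/0.0592 = 2(0.60 − 0.475)/0.0592 = 4.223, so Q = 1.67 × 10^4.
With Q = [Ni²⁺]/[Cu²⁺] and the known concentrations, [Cu²⁺] in the denominator gives [Cu²⁺] = 6.6 × 10^-5 M.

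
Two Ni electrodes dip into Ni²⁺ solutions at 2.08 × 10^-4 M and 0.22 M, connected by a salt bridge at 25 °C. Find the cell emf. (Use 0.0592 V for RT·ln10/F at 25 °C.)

Both half-cells are Ni²⁺/Ni, so E°_cell = 0. The concentrated side is the cathode; the cell reaction moves Ni²⁺ from high to low concentration with n = 2.
Q = [Ni²⁺]_dilute/[Ni²⁺]_conc = 2.08 × 10^-4/0.22 = 9.45 × 10^-4.
E = 0 − (0.0592/2) log Q = −(0.0592/2)(-3.024) = 0.0895 V.

0.090 V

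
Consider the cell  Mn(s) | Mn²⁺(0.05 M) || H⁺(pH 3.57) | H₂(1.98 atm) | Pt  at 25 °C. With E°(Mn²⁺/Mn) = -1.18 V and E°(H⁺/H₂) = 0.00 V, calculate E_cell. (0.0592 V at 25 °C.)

1.00 V

The hydrogen couple is the cathode, so E°_cell = 1.18 V; n = 2.
[H⁺] = 10^(−3.57) = 2.7 × 10^-4 M, and Q = [Mn²⁺]·P(H₂) / [H⁺]^2 = 1.37 × 10^6.
E = E° − (0.0592/2) log Q = 1.18 − (0.0592/2)(6.136) = 0.998 V.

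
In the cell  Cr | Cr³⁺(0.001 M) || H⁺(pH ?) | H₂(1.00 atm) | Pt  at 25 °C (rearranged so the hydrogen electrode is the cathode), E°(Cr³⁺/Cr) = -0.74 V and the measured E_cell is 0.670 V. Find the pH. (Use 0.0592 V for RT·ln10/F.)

pH = 2.18

E°_cell = 0.74 V and n = 6.
log Q = n(E° − E)/0.0592 = 6×(0.74 − 0.670)/0.0592 = 7.095.
With Q = [Cr³⁺]^2·P(H₂)^3 / [H⁺]^6, solving for [H⁺] gives log[H⁺] = -2.182, so pH = 2.18.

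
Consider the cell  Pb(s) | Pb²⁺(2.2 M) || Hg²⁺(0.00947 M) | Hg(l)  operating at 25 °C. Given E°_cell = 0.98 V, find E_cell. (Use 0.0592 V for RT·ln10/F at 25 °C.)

Balancing electrons gives n = 2; the reaction quotient is Q = [Pb²⁺]/[Hg²⁺] = 232.
At 25 °C, E = E° − (0.0592/n) log Q = 0.98 − (0.0592/2)(2.366) = 0.980 − 0.070 = 0.910 V.

0.910 V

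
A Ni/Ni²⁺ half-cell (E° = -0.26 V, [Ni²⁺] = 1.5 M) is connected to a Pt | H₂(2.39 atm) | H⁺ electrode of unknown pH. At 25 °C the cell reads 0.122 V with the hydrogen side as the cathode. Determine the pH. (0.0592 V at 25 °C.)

E°_cell = 0.26 V and n = 2.
log Q = n(E° − E)/0.0592 = 2×(0.26 − 0.122)/0.0592 = 4.662.
With Q = [Ni²⁺]·P(H₂) / [H⁺]^2, solving for [H⁺] gives log[H⁺] = -2.054, so pH = 2.05.

pH = 2.05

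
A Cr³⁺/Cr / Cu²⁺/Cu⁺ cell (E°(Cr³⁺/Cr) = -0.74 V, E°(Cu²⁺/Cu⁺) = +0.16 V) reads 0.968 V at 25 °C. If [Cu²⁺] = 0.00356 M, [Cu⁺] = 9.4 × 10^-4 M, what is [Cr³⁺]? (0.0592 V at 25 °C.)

0.019 M

From the Nernst equation, log Q = n(E° − E)/0.0592 = 3(0.90 − 0.968)/0.0592 = -3.446, so Q = 3.58 × 10^-4.
With Q = [Cr³⁺]·[Cu⁺]^3/[Cu²⁺]^3 and the known concentrations, [Cr³⁺] in the numerator gives [Cr³⁺] = 0.019 M.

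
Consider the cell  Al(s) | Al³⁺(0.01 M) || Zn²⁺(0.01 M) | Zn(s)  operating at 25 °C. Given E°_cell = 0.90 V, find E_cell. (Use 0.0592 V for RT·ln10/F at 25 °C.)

Balancing electrons gives n = 6; the reaction quotient is Q = [Al³⁺]^2/[Zn²⁺]^3 = 100.
At 25 °C, E = E° − (0.0592/n) log Q = 0.90 − (0.0592/6)(2.000) = 0.900 − 0.020 = 0.880 V.

0.880 V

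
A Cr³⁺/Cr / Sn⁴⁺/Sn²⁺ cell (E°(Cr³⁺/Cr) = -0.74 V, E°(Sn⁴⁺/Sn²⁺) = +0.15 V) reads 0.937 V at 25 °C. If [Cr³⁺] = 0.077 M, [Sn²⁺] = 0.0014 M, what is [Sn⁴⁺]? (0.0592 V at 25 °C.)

From the Nernst equation, log Q = n(E° − E)/0.0592 = 6(0.89 − 0.937)/0.0592 = -4.764, so Q = 1.72 × 10^-5.
With Q = [Cr³⁺]^2·[Sn²⁺]^3/[Sn⁴⁺]^3 and the known concentrations, [Sn⁴⁺]^3 in the denominator gives [Sn⁴⁺] = 0.0098 M.

0.0098 M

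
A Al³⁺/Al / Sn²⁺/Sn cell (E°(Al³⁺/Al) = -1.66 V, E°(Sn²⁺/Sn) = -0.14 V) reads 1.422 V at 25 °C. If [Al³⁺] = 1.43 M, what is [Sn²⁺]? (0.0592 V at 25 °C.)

6.2 × 10^-4 M

From the Nernst equation, log Q = n(E° − E)/0.0592 = 6(1.52 − 1.422)/0.0592 = 9.932, so Q = 8.56 × 10^9.
With Q = [Al³⁺]^2/[Sn²⁺]^3 and the known concentrations, [Sn²⁺]^3 in the denominator gives [Sn²⁺] = 6.2 × 10^-4 M.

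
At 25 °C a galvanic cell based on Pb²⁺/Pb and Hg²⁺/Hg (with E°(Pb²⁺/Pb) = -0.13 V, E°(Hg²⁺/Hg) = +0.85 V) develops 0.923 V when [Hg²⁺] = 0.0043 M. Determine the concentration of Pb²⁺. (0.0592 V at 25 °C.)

0.36 M

From the Nernst equation, log Q = n(E° − E)/0.0592 = 2(0.98 − 0.923)/0.0592 = 1.926, so Q = 84.3.
With Q = [Pb²⁺]/[Hg²⁺] and the known concentrations, [Pb²⁺] in the numerator gives [Pb²⁺] = 0.36 M.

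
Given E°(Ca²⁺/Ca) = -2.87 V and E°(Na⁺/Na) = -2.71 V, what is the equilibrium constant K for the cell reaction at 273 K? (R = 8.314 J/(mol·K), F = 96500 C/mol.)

E°_cell = -2.71 − (-2.87) = 0.16 V, with n = 2 electrons transferred.
At equilibrium E = 0, so the Nernst equation gives ln K = nFE°/RT = (2)(96500)(0.16)/((8.314)(273)) = 13.61.
K = e^13.61 = 8.1 × 10^5.

8.1 × 10^5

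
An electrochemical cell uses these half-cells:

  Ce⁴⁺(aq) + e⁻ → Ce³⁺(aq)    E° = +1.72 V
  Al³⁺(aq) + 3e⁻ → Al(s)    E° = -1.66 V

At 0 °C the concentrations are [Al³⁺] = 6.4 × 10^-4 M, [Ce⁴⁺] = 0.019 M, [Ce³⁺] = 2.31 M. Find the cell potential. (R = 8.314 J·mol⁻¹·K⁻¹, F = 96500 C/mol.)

3.32 V

The Ce⁴⁺/Ce³⁺ couple has the higher reduction potential and acts as the cathode, so E°_cell = +1.72 − (-1.66) = 3.38 V.
Balancing electrons gives n = 3; the reaction quotient is Q = [Al³⁺]·[Ce³⁺]^3/[Ce⁴⁺]^3 = 1150.
E = E° − (RT/nF) ln Q = 3.38 − (8.314×273)/(3×96500) × (7.048) = 3.380 − 0.055 = 3.325 V.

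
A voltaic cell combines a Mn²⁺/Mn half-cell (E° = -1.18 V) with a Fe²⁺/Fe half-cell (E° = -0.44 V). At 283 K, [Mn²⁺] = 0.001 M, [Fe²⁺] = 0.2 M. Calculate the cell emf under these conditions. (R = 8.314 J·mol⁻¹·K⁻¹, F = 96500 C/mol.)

0.805 V

The Fe²⁺/Fe couple has the higher reduction potential and acts as the cathode, so E°_cell = -0.44 − (-1.18) = 0.74 V.
Balancing electrons gives n = 2; the reaction quotient is Q = [Mn²⁺]/[Fe²⁺] = 0.00500.
E = E° − (RT/nF) ln Q = 0.74 − (8.314×283)/(2×96500) × (-5.298) = 0.740 + 0.065 = 0.805 V.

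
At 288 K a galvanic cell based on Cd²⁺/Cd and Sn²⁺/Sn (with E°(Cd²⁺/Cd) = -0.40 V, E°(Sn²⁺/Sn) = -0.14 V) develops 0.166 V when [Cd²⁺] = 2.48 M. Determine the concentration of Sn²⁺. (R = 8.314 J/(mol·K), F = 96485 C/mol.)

0.0013 M

From the Nernst equation, ln Q = nF(E° − E)/RT = 2×96485×(0.26 − 0.166)/(8.314×288) = 7.576, so Q = 1950.
With Q = [Cd²⁺]/[Sn²⁺] and the known concentrations, [Sn²⁺] in the denominator gives [Sn²⁺] = 0.0013 M.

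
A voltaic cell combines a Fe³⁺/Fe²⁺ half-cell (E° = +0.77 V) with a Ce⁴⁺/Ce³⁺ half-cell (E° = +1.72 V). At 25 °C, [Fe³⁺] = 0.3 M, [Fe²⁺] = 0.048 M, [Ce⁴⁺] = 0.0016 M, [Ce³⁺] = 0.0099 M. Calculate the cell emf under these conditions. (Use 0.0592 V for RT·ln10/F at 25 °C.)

0.856 V

The Ce⁴⁺/Ce³⁺ couple has the higher reduction potential and acts as the cathode, so E°_cell = +1.72 − (+0.77) = 0.95 V.
Balancing electrons gives n = 1; the reaction quotient is Q = [Fe³⁺]·[Ce³⁺]/([Fe²⁺]·[Ce⁴⁺]) = 38.7.
At 25 °C, E = E° − (0.0592/n) log Q = 0.95 − (0.0592/1)(1.587) = 0.950 − 0.094 = 0.856 V.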